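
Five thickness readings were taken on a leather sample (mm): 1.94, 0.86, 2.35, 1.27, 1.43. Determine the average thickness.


Sum = 1.94 + 0.86 + 2.35 + 1.27 + 1.43 = 7.85
Average = 7.85 / 5 = 1.57 mm


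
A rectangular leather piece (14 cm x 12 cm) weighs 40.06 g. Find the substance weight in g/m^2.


Area = 14 x 12 = 168 cm^2
SW = 40.06 / 168 x 10000 = 2384.5 g/m^2


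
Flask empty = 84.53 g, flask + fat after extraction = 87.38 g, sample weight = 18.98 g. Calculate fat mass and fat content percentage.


Fat mass = 2.85 g
Fat content = 15.0%

Fat mass = 87.38 - 84.53 = 2.85 g
Fat% = 2.85 / 18.98 x 100 = 15.0%


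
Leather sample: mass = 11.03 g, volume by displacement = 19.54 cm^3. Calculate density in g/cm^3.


0.564 g/cm^3

Density = mass / volume
Density = 11.03 / 19.54 = 0.564 g/cm^3


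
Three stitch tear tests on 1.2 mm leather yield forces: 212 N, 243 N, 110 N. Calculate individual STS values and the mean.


STS1 = 176.7 N/mm
STS2 = 202.5 N/mm
STS3 = 91.7 N/mm
Mean = 157.0 N/mm

STS1 = 212 / 1.2 = 176.7 N/mm
STS2 = 243 / 1.2 = 202.5 N/mm
STS3 = 110 / 1.2 = 91.7 N/mm
Mean = (176.7 + 202.5 + 91.7) / 3 = 157.0 N/mm


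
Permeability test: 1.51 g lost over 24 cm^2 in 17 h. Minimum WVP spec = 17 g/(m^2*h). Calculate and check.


WVP = 37.01 g/(m^2*h)
Meets specification: Yes


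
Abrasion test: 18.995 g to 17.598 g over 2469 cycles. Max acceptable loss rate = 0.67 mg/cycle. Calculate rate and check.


Rate = 0.566 mg/cycle
Passes: Yes


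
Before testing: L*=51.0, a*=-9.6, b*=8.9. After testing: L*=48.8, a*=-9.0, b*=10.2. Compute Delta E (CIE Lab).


Delta E = 2.62

dL = 48.8 - 51.0 = -2.2
da = -9.0 - (-9.6) = 0.6
db = 10.2 - 8.9 = 1.3
dE = sqrt((-2.2)^2 + (0.6)^2 + (1.3)^2) = 2.62


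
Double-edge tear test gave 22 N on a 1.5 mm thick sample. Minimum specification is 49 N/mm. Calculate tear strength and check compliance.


Tear strength = 14.7 N/mm
Compliant: No


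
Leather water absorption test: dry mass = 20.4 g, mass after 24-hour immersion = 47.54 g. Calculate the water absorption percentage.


133.0%


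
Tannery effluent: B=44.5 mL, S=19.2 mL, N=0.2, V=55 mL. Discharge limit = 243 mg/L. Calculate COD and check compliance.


COD = (44.5 - 19.2) x 0.2 x 8000 / 55 = 736.0 mg/L
Limit: 243 mg/L
Compliant: No


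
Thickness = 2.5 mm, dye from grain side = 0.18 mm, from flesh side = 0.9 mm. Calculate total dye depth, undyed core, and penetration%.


Total dyed = 0.18 + 0.9 = 1.08 mm
Undyed core = 2.5 - 1.08 = 1.42 mm
Penetration = 1.08 / 2.5 x 100 = 43.2%


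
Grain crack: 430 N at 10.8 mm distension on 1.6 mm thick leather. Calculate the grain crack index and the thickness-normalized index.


Crack index = 430 / 10.8 = 39.8 N/mm
Normalized = 39.8 / 1.6 = 24.9 N/mm per mm


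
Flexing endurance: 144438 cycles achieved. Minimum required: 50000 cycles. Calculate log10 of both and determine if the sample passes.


Achieved: log10 = 5.16
Required: log10 = 4.70
Passes: Yes


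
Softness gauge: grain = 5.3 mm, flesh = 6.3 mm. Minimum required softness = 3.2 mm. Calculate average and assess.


Average = (5.3 + 6.3) / 2 = 5.80 mm
Minimum = 3.2 mm
Meets requirement: Yes


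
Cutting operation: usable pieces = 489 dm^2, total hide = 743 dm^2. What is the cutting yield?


Yield = usable / total x 100
Yield = 489 / 743 x 100 = 65.8%


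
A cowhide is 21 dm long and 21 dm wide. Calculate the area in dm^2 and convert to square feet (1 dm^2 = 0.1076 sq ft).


441 dm^2
47.45 sq ft

Area = 21 x 21 = 441 dm^2
Conversion: 441 x 0.1076 = 47.45 sq ft


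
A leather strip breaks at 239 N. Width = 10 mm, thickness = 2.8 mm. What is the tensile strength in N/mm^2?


8.54 N/mm^2


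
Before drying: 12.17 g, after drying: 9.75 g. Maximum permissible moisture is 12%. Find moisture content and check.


MC = (12.17 - 9.75) / 12.17 x 100 = 19.9%
Maximum: 12%
Acceptable: No


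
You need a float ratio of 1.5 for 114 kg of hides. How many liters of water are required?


Water = hide weight x target ratio
Water = 114 x 1.5 = 171.0 L


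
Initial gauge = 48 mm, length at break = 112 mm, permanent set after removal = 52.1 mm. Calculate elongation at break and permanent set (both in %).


Elongation at break = 133.3%
Permanent set = 8.5%

Elongation at break = (112 - 48) / 48 x 100 = 133.3%
Permanent set = (52.1 - 48) / 48 x 100 = 8.5%


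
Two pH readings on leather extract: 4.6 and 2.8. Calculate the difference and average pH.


Difference = 1.8
Average pH = 3.70

Difference = |4.6 - 2.8| = 1.8
Average = (4.6 + 2.8) / 2 = 3.70


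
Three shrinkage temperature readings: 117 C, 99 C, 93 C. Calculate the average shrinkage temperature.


Average = (117 + 99 + 93) / 3
Average = 309 / 3 = 103.0 C


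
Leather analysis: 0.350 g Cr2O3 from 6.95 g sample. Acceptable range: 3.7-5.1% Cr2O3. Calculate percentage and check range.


Cr2O3 = 5.04%
Within range: Yes


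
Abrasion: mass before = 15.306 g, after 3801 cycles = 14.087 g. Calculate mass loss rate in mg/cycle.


0.321 mg/cycle


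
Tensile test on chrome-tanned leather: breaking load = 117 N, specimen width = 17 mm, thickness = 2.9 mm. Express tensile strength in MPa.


Cross-section = 17 x 2.9 = 49.3 mm^2
TS = 117 / 49.3 = 2.37 MPa
(1 N/mm^2 = 1 MPa)


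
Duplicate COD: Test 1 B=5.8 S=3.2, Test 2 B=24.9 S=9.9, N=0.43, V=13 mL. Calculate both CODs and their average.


COD1 = 688.0 mg/L
COD2 = 3969.2 mg/L
Average = 2328.6 mg/L

COD1 = (5.8 - 3.2) x 0.43 x 8000 / 13 = 688.0 mg/L
COD2 = (24.9 - 9.9) x 0.43 x 8000 / 13 = 3969.2 mg/L
Average = (688.0 + 3969.2) / 2 = 2328.6 mg/L


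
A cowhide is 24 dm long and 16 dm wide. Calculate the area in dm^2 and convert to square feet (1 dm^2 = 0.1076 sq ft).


Area = 24 x 16 = 384 dm^2
Conversion: 384 x 0.1076 = 41.32 sq ft


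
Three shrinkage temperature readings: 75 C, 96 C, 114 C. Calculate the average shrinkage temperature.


Average = (75 + 96 + 114) / 3
Average = 285 / 3 = 95.0 C


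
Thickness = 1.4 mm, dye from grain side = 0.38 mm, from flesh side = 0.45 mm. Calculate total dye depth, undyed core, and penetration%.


Total dyed = 0.38 + 0.45 = 0.83 mm
Undyed core = 1.4 - 0.83 = 0.57 mm
Penetration = 0.83 / 1.4 x 100 = 59.3%


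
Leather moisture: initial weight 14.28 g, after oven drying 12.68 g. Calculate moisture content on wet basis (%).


11.2%

Moisture = 14.28 - 12.68 = 1.60 g
MC = 1.60 / 14.28 x 100 = 11.2%


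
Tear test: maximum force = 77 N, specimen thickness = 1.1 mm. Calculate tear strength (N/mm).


Tear strength = force / thickness
Tear = 77 / 1.1 = 70.0 N/mm


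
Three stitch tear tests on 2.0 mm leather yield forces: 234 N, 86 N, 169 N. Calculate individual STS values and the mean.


STS1 = 234 / 2.0 = 117.0 N/mm
STS2 = 86 / 2.0 = 43.0 N/mm
STS3 = 169 / 2.0 = 84.5 N/mm
Mean = (117.0 + 43.0 + 84.5) / 3 = 81.5 N/mm


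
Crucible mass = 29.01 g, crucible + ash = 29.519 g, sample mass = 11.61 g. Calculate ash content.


Ash mass = 29.519 - 29.01 = 0.509 g
Ash% = 0.509 / 11.61 x 100 = 4.38%


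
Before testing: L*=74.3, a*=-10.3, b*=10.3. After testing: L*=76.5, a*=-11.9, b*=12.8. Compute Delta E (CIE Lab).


Delta E = 3.69

dL = 76.5 - 74.3 = 2.2
da = -11.9 - (-10.3) = -1.6
db = 12.8 - 10.3 = 2.5
dE = sqrt((2.2)^2 + (-1.6)^2 + (2.5)^2) = 3.69


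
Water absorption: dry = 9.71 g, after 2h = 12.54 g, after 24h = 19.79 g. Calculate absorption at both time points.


2h absorption = 29.1%
24h absorption = 103.8%

WA (2h) = (12.54 - 9.71) / 9.71 x 100 = 29.1%
WA (24h) = (19.79 - 9.71) / 9.71 x 100 = 103.8%


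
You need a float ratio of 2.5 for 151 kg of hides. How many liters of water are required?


Water = hide weight x target ratio
Water = 151 x 2.5 = 377.5 L


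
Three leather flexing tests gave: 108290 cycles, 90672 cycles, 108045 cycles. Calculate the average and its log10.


Average = (108290 + 90672 + 108045) / 3 = 102336 cycles
log10(102336) = 5.01


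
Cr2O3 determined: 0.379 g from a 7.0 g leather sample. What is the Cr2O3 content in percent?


5.41%

Cr2O3% = 0.379 / 7.0 x 100
Cr2O3% = 5.41%


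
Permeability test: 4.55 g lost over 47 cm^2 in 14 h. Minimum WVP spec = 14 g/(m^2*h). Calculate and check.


WVP = 4.55 / (47 x 14) x 10000 = 69.15 g/(m^2*h)
Minimum: 14 g/(m^2*h)
Meets spec: Yes


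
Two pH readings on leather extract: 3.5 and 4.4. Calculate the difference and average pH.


Difference = |3.5 - 4.4| = 0.9
Average = (3.5 + 4.4) / 2 = 3.95


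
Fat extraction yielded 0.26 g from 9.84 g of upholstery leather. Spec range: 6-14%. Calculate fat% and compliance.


Fat% = 0.26 / 9.84 x 100 = 2.6%
Spec range: 6-14%
Compliant: No


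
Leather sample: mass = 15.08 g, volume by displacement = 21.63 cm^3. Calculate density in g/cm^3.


Density = mass / volume
Density = 15.08 / 21.63 = 0.697 g/cm^3


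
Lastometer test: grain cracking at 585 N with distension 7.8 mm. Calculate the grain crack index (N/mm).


75.0 N/mm

Grain crack index = force / distension
Index = 585 / 7.8 = 75.0 N/mm


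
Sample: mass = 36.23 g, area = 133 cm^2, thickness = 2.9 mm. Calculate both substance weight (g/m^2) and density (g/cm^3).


SW = 36.23 / 133 x 10000 = 2724.1 g/m^2
Volume = 133 x 2.9 / 10 = 38.57 cm^3
Density = 36.23 / 38.57 = 0.939 g/cm^3


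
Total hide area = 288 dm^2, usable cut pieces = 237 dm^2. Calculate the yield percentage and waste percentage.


Yield = 82.3%
Waste = 17.7%


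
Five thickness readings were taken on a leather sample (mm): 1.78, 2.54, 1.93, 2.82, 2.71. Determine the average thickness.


2.36 mm

Sum = 1.78 + 2.54 + 1.93 + 2.82 + 2.71 = 11.78
Average = 11.78 / 5 = 2.36 mm


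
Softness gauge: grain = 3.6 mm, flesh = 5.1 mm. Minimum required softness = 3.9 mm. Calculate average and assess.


Average softness = 4.35 mm
Meets requirement: Yes


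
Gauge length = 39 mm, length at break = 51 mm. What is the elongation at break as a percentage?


Extension = 51 - 39 = 12 mm
Elongation = 12 / 39 x 100 = 30.8%


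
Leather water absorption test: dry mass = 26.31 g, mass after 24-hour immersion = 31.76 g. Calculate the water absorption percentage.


Water absorbed = 31.76 - 26.31 = 5.45 g
WA% = 5.45 / 26.31 x 100 = 20.7%


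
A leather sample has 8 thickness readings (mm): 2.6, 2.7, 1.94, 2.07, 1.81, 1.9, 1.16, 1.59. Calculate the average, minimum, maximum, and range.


Average = 1.97 mm
Min = 1.16 mm
Max = 2.7 mm
Range = 1.54 mm

Sum = 15.77
Average = 15.77 / 8 = 1.97 mm
Minimum = 1.16 mm
Maximum = 2.7 mm
Range = 2.7 - 1.16 = 1.54 mm


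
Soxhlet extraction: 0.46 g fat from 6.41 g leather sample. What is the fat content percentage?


7.2%


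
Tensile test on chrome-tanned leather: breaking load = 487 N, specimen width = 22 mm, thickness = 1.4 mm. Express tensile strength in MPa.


15.81 MPa


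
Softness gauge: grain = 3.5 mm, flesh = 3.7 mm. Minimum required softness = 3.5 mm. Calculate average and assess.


Average = (3.5 + 3.7) / 2 = 3.60 mm
Minimum = 3.5 mm
Meets requirement: Yes


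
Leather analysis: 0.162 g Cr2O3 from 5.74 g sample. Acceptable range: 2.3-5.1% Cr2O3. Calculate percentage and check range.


Cr2O3 = 2.82%
Within range: Yes

Cr2O3% = 0.162 / 5.74 x 100 = 2.82%
Acceptable range: 2.3 to 5.1%
Within range: Yes


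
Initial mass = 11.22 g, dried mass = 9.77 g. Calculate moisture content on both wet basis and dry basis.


Moisture lost = 11.22 - 9.77 = 1.45 g
Wet basis MC = 1.45 / 11.22 x 100 = 12.9%
Dry basis MC = 1.45 / 9.77 x 100 = 14.8%


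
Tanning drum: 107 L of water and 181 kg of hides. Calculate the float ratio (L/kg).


0.6

Float ratio = water / hide weight
Ratio = 107 / 181 = 0.6


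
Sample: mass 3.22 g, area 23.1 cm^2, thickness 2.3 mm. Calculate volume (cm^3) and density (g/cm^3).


Thickness in cm = 2.3 / 10 = 0.23 cm
Volume = 23.1 x 0.23 = 5.313 cm^3
Density = 3.22 / 5.313 = 0.606 g/cm^3


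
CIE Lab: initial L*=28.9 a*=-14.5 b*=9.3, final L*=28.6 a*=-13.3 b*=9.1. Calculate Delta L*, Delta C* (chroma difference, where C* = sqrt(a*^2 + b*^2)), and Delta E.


Delta L* = -0.3
Delta C* = -1.11
Delta E = 1.25

Delta L* = 28.6 - 28.9 = -0.3
C1* = sqrt((-14.5)^2 + (9.3)^2) = 17.226
C2* = sqrt((-13.3)^2 + (9.1)^2) = 16.115
Delta C* = 16.115 - 17.226 = -1.11
Delta E = sqrt((-0.3)^2 + (1.2)^2 + (-0.2)^2) = 1.25


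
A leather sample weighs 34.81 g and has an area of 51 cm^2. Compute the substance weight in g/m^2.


Substance weight = mass / area x 10000
SW = 34.81 / 51 x 10000
SW = 6825.5 g/m^2


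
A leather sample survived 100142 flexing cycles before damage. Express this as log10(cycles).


5.00

log10(100142) = 5.00


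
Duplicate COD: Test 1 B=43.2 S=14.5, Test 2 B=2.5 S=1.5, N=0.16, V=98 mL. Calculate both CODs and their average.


COD1 = 374.9 mg/L
COD2 = 13.1 mg/L
Average = 194.0 mg/L

COD1 = (43.2 - 14.5) x 0.16 x 8000 / 98 = 374.9 mg/L
COD2 = (2.5 - 1.5) x 0.16 x 8000 / 98 = 13.1 mg/L
Average = (374.9 + 13.1) / 2 = 194.0 mg/L


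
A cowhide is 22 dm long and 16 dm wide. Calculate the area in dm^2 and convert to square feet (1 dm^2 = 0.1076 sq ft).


Area = 22 x 16 = 352 dm^2
Conversion: 352 x 0.1076 = 37.88 sq ft


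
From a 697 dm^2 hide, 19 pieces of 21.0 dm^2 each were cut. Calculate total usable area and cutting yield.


Usable area = 399.0 dm^2
Yield = 57.2%


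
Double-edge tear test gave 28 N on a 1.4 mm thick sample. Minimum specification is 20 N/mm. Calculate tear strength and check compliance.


Tear strength = 20.0 N/mm
Compliant: Yes

Tear strength = 28 / 1.4 = 20.0 N/mm
Required minimum = 20 N/mm
Compliant: Yes


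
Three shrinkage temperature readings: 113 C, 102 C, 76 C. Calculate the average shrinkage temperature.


Average = (113 + 102 + 76) / 3
Average = 291 / 3 = 97.0 C


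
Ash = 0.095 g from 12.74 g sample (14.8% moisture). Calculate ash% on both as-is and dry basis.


As-is ash = 0.75%
Dry-basis ash = 0.88%


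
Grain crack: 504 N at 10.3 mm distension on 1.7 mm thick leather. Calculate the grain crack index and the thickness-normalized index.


Crack index = 504 / 10.3 = 48.9 N/mm
Normalized = 48.9 / 1.7 = 28.8 N/mm per mm


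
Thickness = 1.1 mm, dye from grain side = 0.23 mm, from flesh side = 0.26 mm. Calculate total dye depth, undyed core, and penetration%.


Total dyed = 0.49 mm
Undyed core = 0.61 mm
Penetration = 44.5%


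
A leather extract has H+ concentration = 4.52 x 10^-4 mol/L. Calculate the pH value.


pH = -log10[H+]
pH = -log10(4.52 x 10^-4) = 3.34


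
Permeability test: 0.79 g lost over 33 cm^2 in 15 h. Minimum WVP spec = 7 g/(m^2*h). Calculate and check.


WVP = 0.79 / (33 x 15) x 10000 = 15.96 g/(m^2*h)
Minimum: 7 g/(m^2*h)
Meets spec: Yes


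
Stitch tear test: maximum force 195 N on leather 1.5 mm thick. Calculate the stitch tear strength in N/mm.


130.0 N/mm

Stitch tear strength = force / thickness
STS = 195 / 1.5 = 130.0 N/mm


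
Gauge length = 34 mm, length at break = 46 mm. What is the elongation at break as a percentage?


Extension = 46 - 34 = 12 mm
Elongation = 12 / 34 x 100 = 35.3%


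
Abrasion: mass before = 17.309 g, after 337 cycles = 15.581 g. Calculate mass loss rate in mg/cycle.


Mass loss = 17.309 - 15.581 = 1.728 g
Rate = 1.728 / 337 x 1000 = 5.128 mg/cycle


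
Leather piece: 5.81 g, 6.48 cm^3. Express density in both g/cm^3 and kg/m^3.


Density = 5.81 / 6.48 = 0.897 g/cm^3
Convert: 0.897 x 1000 = 897 kg/m^3


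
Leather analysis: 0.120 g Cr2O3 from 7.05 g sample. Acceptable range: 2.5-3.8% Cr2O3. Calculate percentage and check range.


Cr2O3% = 0.120 / 7.05 x 100 = 1.70%
Acceptable range: 2.5 to 3.8%
Within range: No


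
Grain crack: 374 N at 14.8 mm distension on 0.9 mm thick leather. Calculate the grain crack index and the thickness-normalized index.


Crack index = 374 / 14.8 = 25.3 N/mm
Normalized = 25.3 / 0.9 = 28.1 N/mm per mm


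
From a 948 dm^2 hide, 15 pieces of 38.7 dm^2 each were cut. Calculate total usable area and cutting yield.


Usable area = 580.5 dm^2
Yield = 61.2%

Total usable = 15 x 38.7 = 580.5 dm^2
Yield = 580.5 / 948 x 100 = 61.2%


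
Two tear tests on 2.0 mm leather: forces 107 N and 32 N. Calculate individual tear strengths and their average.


Tear 1 = 107 / 2.0 = 53.5 N/mm
Tear 2 = 32 / 2.0 = 16.0 N/mm
Average = (53.5 + 16.0) / 2 = 34.8 N/mm


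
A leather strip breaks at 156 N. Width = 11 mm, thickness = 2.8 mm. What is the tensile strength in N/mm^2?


5.06 N/mm^2


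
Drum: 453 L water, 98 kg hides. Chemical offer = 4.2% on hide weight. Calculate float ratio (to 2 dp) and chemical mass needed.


Float ratio = 4.62
Chemical needed = 4.116 kg

Float ratio = 453 / 98 = 4.62
Chemical = 98 x 4.2 / 100 = 4.116 kg


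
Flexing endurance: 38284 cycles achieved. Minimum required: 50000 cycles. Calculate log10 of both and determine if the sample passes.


Achieved: log10 = 4.58
Required: log10 = 4.70
Passes: No

log10(38284) = 4.58
log10(50000) = 4.70
Passes: No


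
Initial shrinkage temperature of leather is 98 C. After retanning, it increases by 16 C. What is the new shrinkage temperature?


New Ts = 98 + 16 = 114 C


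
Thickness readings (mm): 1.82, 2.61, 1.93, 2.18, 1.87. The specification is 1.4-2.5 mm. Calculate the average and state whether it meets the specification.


Average = 2.08 mm
Within specification: Yes


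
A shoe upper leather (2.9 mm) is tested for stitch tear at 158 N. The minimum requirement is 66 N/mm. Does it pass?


STS = 54.5 N/mm
Passes: No

STS = 158 / 2.9 = 54.5 N/mm
Minimum required: 66 N/mm
Passes: No


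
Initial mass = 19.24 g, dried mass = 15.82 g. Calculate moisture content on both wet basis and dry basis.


Moisture lost = 19.24 - 15.82 = 3.42 g
Wet basis MC = 3.42 / 19.24 x 100 = 17.8%
Dry basis MC = 3.42 / 15.82 x 100 = 21.6%


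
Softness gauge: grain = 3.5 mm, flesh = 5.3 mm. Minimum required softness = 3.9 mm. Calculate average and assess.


Average = (3.5 + 5.3) / 2 = 4.40 mm
Minimum = 3.9 mm
Meets requirement: Yes


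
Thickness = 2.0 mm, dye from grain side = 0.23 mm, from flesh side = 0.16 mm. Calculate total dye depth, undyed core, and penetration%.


Total dyed = 0.39 mm
Undyed core = 1.61 mm
Penetration = 19.5%


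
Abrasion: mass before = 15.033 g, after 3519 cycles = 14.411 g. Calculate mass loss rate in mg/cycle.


Mass loss = 15.033 - 14.411 = 0.622 g
Rate = 0.622 / 3519 x 1000 = 0.177 mg/cycle


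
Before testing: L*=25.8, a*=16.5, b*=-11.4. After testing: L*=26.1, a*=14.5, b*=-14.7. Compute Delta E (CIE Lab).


dL = 26.1 - 25.8 = 0.3
da = 14.5 - 16.5 = -2.0
db = -14.7 - (-11.4) = -3.3
dE = sqrt((0.3)^2 + (-2.0)^2 + (-3.3)^2) = 3.87


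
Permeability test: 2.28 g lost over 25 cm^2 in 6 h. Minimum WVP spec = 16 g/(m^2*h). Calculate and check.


WVP = 152.00 g/(m^2*h)
Meets specification: Yes


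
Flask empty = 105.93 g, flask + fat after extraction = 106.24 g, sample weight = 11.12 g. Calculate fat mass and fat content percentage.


Fat mass = 0.31 g
Fat content = 2.8%


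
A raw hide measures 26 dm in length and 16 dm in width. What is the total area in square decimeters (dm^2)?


416 dm^2

Area = length x width
Area = 26 x 16 = 416 dm^2


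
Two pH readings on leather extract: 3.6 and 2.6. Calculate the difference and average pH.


Difference = |3.6 - 2.6| = 1.0
Average = (3.6 + 2.6) / 2 = 3.10


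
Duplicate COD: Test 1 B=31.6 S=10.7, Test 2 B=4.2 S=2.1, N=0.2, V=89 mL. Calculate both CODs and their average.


COD1 = (31.6 - 10.7) x 0.2 x 8000 / 89 = 375.7 mg/L
COD2 = (4.2 - 2.1) x 0.2 x 8000 / 89 = 37.8 mg/L
Average = (375.7 + 37.8) / 2 = 206.8 mg/L


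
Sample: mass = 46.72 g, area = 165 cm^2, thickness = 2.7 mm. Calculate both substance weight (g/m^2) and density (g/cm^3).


SW = 46.72 / 165 x 10000 = 2831.5 g/m^2
Volume = 165 x 2.7 / 10 = 44.55 cm^3
Density = 46.72 / 44.55 = 1.049 g/cm^3


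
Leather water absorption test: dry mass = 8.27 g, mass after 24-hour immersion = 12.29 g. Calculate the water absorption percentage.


48.6%


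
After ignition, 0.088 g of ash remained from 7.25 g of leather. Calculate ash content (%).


Ash% = 0.088 / 7.25 x 100
Ash% = 1.21%


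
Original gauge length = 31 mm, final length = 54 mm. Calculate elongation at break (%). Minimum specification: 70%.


Elongation = 74.2%
Meets spec: Yes

Extension = 54 - 31 = 23 mm
Elongation = 23 / 31 x 100 = 74.2%
Minimum required: 70%
Meets specification: Yes


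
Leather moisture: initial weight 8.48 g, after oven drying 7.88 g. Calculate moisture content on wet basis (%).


7.1%


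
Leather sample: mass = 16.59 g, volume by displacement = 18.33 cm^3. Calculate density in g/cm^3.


0.905 g/cm^3

Density = mass / volume
Density = 16.59 / 18.33 = 0.905 g/cm^3


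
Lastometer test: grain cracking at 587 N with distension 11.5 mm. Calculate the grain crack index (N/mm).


Grain crack index = force / distension
Index = 587 / 11.5 = 51.0 N/mm


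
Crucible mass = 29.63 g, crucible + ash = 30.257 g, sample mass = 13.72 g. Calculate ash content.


Ash mass = 30.257 - 29.63 = 0.627 g
Ash% = 0.627 / 13.72 x 100 = 4.57%


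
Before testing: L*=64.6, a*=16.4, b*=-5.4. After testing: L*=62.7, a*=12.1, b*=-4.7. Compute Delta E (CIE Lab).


Delta E = 4.75


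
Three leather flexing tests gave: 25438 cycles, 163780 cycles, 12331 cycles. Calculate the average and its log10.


Average = (25438 + 163780 + 12331) / 3 = 67183 cycles
log10(67183) = 4.83


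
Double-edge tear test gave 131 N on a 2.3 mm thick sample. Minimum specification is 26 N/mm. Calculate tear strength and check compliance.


Tear strength = 57.0 N/mm
Compliant: Yes


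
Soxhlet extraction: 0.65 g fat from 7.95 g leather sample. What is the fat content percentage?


Fat content = 0.65 / 7.95 x 100
Fat = 8.2%


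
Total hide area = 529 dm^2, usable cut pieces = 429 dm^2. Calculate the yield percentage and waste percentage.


Yield = 429 / 529 x 100 = 81.1%
Waste = 529 - 429 = 100 dm^2
Waste% = 100 - 81.1 = 18.9%


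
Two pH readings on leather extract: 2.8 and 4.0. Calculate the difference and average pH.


Difference = |2.8 - 4.0| = 1.2
Average = (2.8 + 4.0) / 2 = 3.40


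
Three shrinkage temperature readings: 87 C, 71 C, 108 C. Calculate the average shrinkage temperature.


88.7 C

Average = (87 + 71 + 108) / 3
Average = 266 / 3 = 88.7 C


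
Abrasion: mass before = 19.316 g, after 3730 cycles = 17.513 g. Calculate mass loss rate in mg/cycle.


Mass loss = 19.316 - 17.513 = 1.803 g
Rate = 1.803 / 3730 x 1000 = 0.483 mg/cycle


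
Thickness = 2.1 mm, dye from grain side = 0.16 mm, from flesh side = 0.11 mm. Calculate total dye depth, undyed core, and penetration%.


Total dyed = 0.27 mm
Undyed core = 1.83 mm
Penetration = 12.9%

Total dyed = 0.16 + 0.11 = 0.27 mm
Undyed core = 2.1 - 0.27 = 1.83 mm
Penetration = 0.27 / 2.1 x 100 = 12.9%


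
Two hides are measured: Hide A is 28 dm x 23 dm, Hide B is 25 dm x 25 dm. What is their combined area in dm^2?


1269 dm^2

Hide A area = 28 x 23 = 644 dm^2
Hide B area = 25 x 25 = 625 dm^2
Total = 644 + 625 = 1269 dm^2


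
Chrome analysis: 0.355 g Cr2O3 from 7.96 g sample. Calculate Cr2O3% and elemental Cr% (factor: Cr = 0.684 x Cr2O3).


Cr2O3 = 4.46%
Cr = 3.05%


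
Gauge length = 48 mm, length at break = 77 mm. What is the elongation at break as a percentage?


60.4%

Extension = 77 - 48 = 29 mm
Elongation = 29 / 48 x 100 = 60.4%


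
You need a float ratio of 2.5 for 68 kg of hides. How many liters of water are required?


Water = hide weight x target ratio
Water = 68 x 2.5 = 170.0 L


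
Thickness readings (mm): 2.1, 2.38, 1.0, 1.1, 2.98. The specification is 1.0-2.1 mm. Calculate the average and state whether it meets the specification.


Sum = 9.56
Average = 9.56 / 5 = 1.91 mm
Specification range: 1.0 to 2.1 mm
Within spec: Yes


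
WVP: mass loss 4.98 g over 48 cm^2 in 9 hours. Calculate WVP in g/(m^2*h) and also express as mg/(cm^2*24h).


WVP = 4.98 / (48 x 9) x 10000 = 115.28 g/(m^2*h)
Mass loss in mg = 4.98 x 1000 = 4980 mg
Per cm^2 per 24h in mg: 4980 x 24 / (48 x 9) = 119520 / 432 = 276.67 mg/(cm^2*24h)


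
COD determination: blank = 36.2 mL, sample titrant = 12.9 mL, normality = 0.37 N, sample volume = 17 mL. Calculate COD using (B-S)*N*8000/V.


4056.9 mg/L

COD = (36.2 - 12.9) x 0.37 x 8000 / 17
COD = 23.3 x 0.37 x 8000 / 17
COD = 4056.9 mg/L


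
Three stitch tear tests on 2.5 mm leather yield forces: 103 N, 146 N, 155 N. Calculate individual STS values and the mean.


STS1 = 41.2 N/mm
STS2 = 58.4 N/mm
STS3 = 62.0 N/mm
Mean = 53.9 N/mm

STS1 = 103 / 2.5 = 41.2 N/mm
STS2 = 146 / 2.5 = 58.4 N/mm
STS3 = 155 / 2.5 = 62.0 N/mm
Mean = (41.2 + 58.4 + 62.0) / 3 = 53.9 N/mm


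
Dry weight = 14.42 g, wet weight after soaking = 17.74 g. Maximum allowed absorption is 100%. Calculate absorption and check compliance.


Absorption = 23.0%
Compliant: Yes


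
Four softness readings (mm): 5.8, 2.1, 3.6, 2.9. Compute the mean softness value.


3.60 mm

Sum = 5.8 + 2.1 + 3.6 + 2.9
Mean = 14.4 / 4 = 3.60 mm


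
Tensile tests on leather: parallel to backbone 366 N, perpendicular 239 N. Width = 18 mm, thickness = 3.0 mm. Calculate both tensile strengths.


Area = 18 x 3.0 = 54.0 mm^2
TS (parallel) = 366 / 54.0 = 6.78 N/mm^2
TS (perpendicular) = 239 / 54.0 = 4.43 N/mm^2


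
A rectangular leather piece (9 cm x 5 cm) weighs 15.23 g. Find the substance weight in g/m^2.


Area = 9 x 5 = 45 cm^2
SW = 15.23 / 45 x 10000 = 3384.4 g/m^2


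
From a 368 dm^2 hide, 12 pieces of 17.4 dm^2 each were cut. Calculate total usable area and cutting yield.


Usable area = 208.8 dm^2
Yield = 56.7%


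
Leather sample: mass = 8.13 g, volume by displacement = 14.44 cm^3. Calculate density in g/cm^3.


Density = mass / volume
Density = 8.13 / 14.44 = 0.563 g/cm^3


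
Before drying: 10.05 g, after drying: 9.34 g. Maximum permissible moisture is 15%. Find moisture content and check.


MC = (10.05 - 9.34) / 10.05 x 100 = 7.1%
Maximum: 15%
Acceptable: Yes


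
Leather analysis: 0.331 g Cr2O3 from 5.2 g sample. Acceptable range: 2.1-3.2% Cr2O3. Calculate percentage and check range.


Cr2O3% = 0.331 / 5.2 x 100 = 6.37%
Acceptable range: 2.1 to 3.2%
Within range: No


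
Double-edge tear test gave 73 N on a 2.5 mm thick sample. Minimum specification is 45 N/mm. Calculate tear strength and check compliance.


Tear strength = 73 / 2.5 = 29.2 N/mm
Required minimum = 45 N/mm
Compliant: No


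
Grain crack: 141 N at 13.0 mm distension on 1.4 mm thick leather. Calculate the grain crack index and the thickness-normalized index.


Crack index = 141 / 13.0 = 10.8 N/mm
Normalized = 10.8 / 1.4 = 7.7 N/mm per mm


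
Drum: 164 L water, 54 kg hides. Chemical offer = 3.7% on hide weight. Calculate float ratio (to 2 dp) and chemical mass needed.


Float ratio = 164 / 54 = 3.04
Chemical = 54 x 3.7 / 100 = 1.998 kg


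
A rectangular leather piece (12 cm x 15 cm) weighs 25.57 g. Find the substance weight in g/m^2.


1420.6 g/m^2


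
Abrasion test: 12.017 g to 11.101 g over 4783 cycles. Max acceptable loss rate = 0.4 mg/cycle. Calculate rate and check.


Loss = 12.017 - 11.101 = 0.916 g
Rate = 0.916 g / 4783 cycles x 1000 = 0.192 mg/cycle
Max = 0.4 mg/cycle
Passes: Yes


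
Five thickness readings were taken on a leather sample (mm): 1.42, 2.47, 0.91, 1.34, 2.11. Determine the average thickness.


1.65 mm

Sum = 1.42 + 2.47 + 0.91 + 1.34 + 2.11 = 8.25
Average = 8.25 / 5 = 1.65 mm


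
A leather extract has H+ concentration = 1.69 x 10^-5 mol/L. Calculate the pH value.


pH = 4.77

pH = -log10[H+]
pH = -log10(1.69 x 10^-5) = 4.77


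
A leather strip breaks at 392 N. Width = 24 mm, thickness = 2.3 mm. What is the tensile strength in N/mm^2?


7.10 N/mm^2

Cross-sectional area = 24 x 2.3 = 55.2 mm^2
Tensile strength = 392 / 55.2 = 7.10 N/mm^2


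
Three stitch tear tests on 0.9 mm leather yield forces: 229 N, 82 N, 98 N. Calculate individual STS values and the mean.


STS1 = 254.4 N/mm
STS2 = 91.1 N/mm
STS3 = 108.9 N/mm
Mean = 151.5 N/mm

STS1 = 229 / 0.9 = 254.4 N/mm
STS2 = 82 / 0.9 = 91.1 N/mm
STS3 = 98 / 0.9 = 108.9 N/mm
Mean = (254.4 + 91.1 + 108.9) / 3 = 151.5 N/mm


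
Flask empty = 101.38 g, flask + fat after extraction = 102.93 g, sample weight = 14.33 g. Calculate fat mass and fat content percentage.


Fat mass = 1.55 g
Fat content = 10.8%


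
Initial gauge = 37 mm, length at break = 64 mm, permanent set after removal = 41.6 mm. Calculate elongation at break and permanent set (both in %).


Elongation at break = (64 - 37) / 37 x 100 = 73.0%
Permanent set = (41.6 - 37) / 37 x 100 = 12.4%


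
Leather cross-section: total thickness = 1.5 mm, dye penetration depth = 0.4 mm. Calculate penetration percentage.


Penetration% = 0.4 / 1.5 x 100
Penetration = 26.7%


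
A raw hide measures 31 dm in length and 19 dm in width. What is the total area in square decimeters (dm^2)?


589 dm^2

Area = length x width
Area = 31 x 19 = 589 dm^2


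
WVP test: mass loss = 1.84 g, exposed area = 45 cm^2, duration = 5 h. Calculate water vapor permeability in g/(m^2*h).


81.78 g/(m^2*h)

WVP = mass_loss / (area x time) x 10000
WVP = 1.84 / (45 x 5) x 10000
WVP = 1.84 / 225 x 10000 = 81.78 g/(m^2*h)


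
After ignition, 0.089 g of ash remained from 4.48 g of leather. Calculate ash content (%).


Ash% = 0.089 / 4.48 x 100
Ash% = 1.99%


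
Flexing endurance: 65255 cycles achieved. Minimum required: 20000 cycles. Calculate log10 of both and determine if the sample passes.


Achieved: log10 = 4.81
Required: log10 = 4.30
Passes: Yes

log10(65255) = 4.81
log10(20000) = 4.30
Passes: Yes


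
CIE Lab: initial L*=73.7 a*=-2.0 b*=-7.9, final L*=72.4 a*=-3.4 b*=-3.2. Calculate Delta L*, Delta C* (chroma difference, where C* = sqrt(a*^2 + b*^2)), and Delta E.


Delta L* = -1.3
Delta C* = -3.48
Delta E = 5.07

Delta L* = 72.4 - 73.7 = -1.3
C1* = sqrt((-2.0)^2 + (-7.9)^2) = 8.149
C2* = sqrt((-3.4)^2 + (-3.2)^2) = 4.669
Delta C* = 4.669 - 8.149 = -3.48
Delta E = sqrt((-1.3)^2 + (-1.4)^2 + (4.7)^2) = 5.07


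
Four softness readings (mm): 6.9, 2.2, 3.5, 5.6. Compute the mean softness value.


Sum = 6.9 + 2.2 + 3.5 + 5.6
Mean = 18.2 / 4 = 4.55 mm


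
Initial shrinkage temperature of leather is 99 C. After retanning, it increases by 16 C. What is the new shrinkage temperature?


New Ts = 99 + 16 = 115 C


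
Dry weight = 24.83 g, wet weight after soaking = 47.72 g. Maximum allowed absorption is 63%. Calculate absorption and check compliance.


WA = (47.72 - 24.83) / 24.83 x 100 = 92.2%
Maximum allowed: 63%
Compliant: No


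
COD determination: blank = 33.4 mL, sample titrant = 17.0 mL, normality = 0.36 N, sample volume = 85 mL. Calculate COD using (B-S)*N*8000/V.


COD = (33.4 - 17.0) x 0.36 x 8000 / 85
COD = 16.4 x 0.36 x 8000 / 85
COD = 555.7 mg/L


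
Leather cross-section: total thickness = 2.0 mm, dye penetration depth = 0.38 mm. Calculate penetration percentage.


19.0%

Penetration% = 0.38 / 2.0 x 100
Penetration = 19.0%


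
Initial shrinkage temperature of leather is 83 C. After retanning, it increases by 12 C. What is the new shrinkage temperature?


New Ts = 83 + 12 = 95 C


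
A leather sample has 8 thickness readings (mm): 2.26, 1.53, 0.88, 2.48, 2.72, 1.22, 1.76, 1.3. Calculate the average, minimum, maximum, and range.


Sum = 14.15
Average = 14.15 / 8 = 1.77 mm
Minimum = 0.88 mm
Maximum = 2.72 mm
Range = 2.72 - 0.88 = 1.84 mm


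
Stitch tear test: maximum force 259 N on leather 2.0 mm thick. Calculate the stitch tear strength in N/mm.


Stitch tear strength = force / thickness
STS = 259 / 2.0 = 129.5 N/mm


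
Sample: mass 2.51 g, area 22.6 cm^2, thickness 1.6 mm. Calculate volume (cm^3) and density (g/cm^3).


Thickness in cm = 1.6 / 10 = 0.16 cm
Volume = 22.6 x 0.16 = 3.616 cm^3
Density = 2.51 / 3.616 = 0.694 g/cm^3


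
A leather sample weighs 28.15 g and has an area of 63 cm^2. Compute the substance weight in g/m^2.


Substance weight = mass / area x 10000
SW = 28.15 / 63 x 10000
SW = 4468.3 g/m^2


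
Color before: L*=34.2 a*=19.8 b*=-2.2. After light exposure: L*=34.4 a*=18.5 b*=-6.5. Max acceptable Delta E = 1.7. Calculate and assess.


Delta E = 4.50
Passes: No

dL = 0.2, da = -1.3, db = -4.3
dE = sqrt((0.2)^2 + (-1.3)^2 + (-4.3)^2) = 4.50
Max = 1.7
Passes: No


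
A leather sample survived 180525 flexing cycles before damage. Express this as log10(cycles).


log10(180525) = 5.26


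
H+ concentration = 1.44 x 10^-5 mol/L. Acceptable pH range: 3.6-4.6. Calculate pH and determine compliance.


pH = 4.84
Compliant: No

pH = -log10(1.44 x 10^-5) = 4.84
Range: 3.6 to 4.6
Compliant: No


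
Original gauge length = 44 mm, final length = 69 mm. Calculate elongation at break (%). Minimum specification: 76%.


Elongation = 56.8%
Meets spec: No

Extension = 69 - 44 = 25 mm
Elongation = 25 / 44 x 100 = 56.8%
Minimum required: 76%
Meets specification: No


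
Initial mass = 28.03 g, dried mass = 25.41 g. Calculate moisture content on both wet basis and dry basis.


Moisture lost = 28.03 - 25.41 = 2.62 g
Wet basis MC = 2.62 / 28.03 x 100 = 9.3%
Dry basis MC = 2.62 / 25.41 x 100 = 10.3%


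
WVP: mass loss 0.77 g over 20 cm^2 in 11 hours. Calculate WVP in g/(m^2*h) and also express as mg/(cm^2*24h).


WVP = 35.00 g/(m^2*h)
Daily rate = 84.00 mg/(cm^2*24h)

WVP = 0.77 / (20 x 11) x 10000 = 35.00 g/(m^2*h)
Mass loss in mg = 0.77 x 1000 = 770 mg
Per cm^2 per 24h in mg: 770 x 24 / (20 x 11) = 18480 / 220 = 84.00 mg/(cm^2*24h)


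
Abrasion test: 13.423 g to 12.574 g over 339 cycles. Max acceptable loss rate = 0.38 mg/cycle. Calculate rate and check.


Loss = 13.423 - 12.574 = 0.849 g
Rate = 0.849 g / 339 cycles x 1000 = 2.504 mg/cycle
Max = 0.38 mg/cycle
Passes: No


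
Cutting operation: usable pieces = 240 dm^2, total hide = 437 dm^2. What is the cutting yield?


Yield = usable / total x 100
Yield = 240 / 437 x 100 = 54.9%


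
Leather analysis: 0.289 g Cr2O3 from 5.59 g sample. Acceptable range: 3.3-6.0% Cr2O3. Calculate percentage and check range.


Cr2O3 = 5.17%
Within range: Yes


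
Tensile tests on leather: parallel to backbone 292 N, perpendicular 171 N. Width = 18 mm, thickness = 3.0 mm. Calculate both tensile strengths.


Area = 18 x 3.0 = 54.0 mm^2
TS (parallel) = 292 / 54.0 = 5.41 N/mm^2
TS (perpendicular) = 171 / 54.0 = 3.17 N/mm^2


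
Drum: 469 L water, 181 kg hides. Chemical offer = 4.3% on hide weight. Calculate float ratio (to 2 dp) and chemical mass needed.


Float ratio = 2.59
Chemical needed = 7.783 kg


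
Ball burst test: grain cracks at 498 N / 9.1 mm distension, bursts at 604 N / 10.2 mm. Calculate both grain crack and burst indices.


Crack index = 54.7 N/mm
Burst index = 59.2 N/mm

Crack index = 498 / 9.1 = 54.7 N/mm
Burst index = 604 / 10.2 = 59.2 N/mm


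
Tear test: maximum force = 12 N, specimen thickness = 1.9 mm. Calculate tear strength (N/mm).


Tear strength = force / thickness
Tear = 12 / 1.9 = 6.3 N/mm


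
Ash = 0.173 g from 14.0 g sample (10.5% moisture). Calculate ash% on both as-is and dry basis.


As-is ash = 1.24%
Dry-basis ash = 1.38%


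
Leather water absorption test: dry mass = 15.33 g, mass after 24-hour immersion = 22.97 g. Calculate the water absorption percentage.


49.8%

Water absorbed = 22.97 - 15.33 = 7.64 g
WA% = 7.64 / 15.33 x 100 = 49.8%


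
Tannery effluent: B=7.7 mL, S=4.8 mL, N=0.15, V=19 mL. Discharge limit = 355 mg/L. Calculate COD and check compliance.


COD = (7.7 - 4.8) x 0.15 x 8000 / 19 = 183.2 mg/L
Limit: 355 mg/L
Compliant: Yes


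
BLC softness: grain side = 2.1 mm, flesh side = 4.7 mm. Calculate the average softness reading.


Average = (2.1 + 4.7) / 2
Average = 3.40 mm


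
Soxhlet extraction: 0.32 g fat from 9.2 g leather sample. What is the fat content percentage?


3.5%

Fat content = 0.32 / 9.2 x 100
Fat = 3.5%


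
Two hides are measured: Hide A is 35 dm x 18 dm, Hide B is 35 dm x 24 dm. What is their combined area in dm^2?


1470 dm^2

Hide A area = 35 x 18 = 630 dm^2
Hide B area = 35 x 24 = 840 dm^2
Total = 630 + 840 = 1470 dm^2


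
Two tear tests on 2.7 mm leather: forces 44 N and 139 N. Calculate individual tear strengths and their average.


Tear 1 = 44 / 2.7 = 16.3 N/mm
Tear 2 = 139 / 2.7 = 51.5 N/mm
Average = (16.3 + 51.5) / 2 = 33.9 N/mm


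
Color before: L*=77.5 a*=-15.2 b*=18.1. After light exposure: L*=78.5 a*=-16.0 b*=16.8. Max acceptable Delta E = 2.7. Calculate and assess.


Delta E = 1.82
Passes: Yes

dL = 1.0, da = -0.8, db = -1.3
dE = sqrt((1.0)^2 + (-0.8)^2 + (-1.3)^2) = 1.82
Max = 2.7
Passes: Yes


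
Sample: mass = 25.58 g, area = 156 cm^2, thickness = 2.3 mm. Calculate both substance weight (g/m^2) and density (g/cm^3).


Substance weight = 1639.7 g/m^2
Density = 0.713 g/cm^3


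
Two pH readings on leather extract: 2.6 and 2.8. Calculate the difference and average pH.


Difference = 0.2
Average pH = 2.70

Difference = |2.6 - 2.8| = 0.2
Average = (2.6 + 2.8) / 2 = 2.70


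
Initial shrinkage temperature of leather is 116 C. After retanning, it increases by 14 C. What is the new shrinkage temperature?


New Ts = 116 + 14 = 130 C


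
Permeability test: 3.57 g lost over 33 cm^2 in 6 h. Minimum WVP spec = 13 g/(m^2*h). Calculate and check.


WVP = 3.57 / (33 x 6) x 10000 = 180.30 g/(m^2*h)
Minimum: 13 g/(m^2*h)
Meets spec: Yes


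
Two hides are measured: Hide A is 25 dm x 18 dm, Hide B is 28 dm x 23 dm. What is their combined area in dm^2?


1094 dm^2


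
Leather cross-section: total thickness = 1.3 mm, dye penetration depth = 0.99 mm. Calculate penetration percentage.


76.2%

Penetration% = 0.99 / 1.3 x 100
Penetration = 76.2%


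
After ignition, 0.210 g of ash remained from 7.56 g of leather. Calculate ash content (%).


2.78%

Ash% = 0.210 / 7.56 x 100
Ash% = 2.78%


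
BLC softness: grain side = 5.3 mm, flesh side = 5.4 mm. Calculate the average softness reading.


Average = (5.3 + 5.4) / 2
Average = 5.35 mm


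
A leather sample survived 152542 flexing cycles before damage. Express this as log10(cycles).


log10(152542) = 5.18


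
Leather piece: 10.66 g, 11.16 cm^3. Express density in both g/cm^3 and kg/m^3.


0.955 g/cm^3
955 kg/m^3

Density = 10.66 / 11.16 = 0.955 g/cm^3
Convert: 0.955 x 1000 = 955 kg/m^3


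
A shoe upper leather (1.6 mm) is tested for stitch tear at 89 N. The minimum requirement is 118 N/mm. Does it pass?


STS = 55.6 N/mm
Passes: No


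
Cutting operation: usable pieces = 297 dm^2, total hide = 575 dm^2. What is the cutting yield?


51.7%

Yield = usable / total x 100
Yield = 297 / 575 x 100 = 51.7%


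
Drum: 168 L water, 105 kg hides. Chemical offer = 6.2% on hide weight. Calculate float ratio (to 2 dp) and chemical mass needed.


Float ratio = 1.60
Chemical needed = 6.51 kg

Float ratio = 168 / 105 = 1.60
Chemical = 105 x 6.2 / 100 = 6.51 kg


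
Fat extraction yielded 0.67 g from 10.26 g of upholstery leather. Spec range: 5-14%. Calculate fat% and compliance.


Fat content = 6.5%
Compliant: Yes

Fat% = 0.67 / 10.26 x 100 = 6.5%
Spec range: 5-14%
Compliant: Yes


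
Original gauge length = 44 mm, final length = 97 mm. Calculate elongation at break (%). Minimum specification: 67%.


Extension = 97 - 44 = 53 mm
Elongation = 53 / 44 x 100 = 120.5%
Minimum required: 67%
Meets specification: Yes
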